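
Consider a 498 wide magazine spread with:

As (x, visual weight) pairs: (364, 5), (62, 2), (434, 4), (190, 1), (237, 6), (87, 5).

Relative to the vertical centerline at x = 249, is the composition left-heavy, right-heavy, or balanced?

Σw = 5 + 2 + 4 + 1 + 6 + 5 = 23.
Σw·x = 5·364 + 2·62 + 4·434 + 1·190 + 6·237 + 5·87 = 5727, so x̄ = 5727/23 ≈ 249.00.
The centroid 249.00 matches the midline at 249, so the layout is balanced.

balanced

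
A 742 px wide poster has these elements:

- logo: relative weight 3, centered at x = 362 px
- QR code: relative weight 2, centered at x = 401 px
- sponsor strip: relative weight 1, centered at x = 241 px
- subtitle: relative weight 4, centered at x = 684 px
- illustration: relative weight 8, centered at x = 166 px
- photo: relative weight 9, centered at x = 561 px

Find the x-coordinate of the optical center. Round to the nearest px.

x ≈ 416

Weights sum to 3 + 2 + 1 + 4 + 8 + 9 = 27.
x: moment 11242 / weight 27 ≈ 416.37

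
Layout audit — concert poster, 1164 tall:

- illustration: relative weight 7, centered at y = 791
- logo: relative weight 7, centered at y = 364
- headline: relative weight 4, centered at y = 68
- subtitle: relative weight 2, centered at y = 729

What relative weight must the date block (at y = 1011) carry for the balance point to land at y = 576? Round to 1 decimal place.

w ≈ 3.9

Known weights sum to 7 + 7 + 4 + 2 = 20; their moment is 7·791 + 7·364 + 4·68 + 2·729 = 9815.
Set Σw·y/Σw = 576: (9815 + 1011w) = 576·(20 + w).
Rearranging, w·(1011 − 576) = 576·20 − 9815 = 1705, so w ≈ 1705/435 = 3.92.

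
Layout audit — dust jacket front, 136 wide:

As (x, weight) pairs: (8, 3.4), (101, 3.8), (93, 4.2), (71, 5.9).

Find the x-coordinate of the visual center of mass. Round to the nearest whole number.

Σw = 3.4 + 3.8 + 4.2 + 5.9 = 17.3.
x-moment: 3.4·8 + 3.8·101 + 4.2·93 + 5.9·71 = 1220.5; centroid 1220.5/17.3 ≈ 70.55.

x ≈ 71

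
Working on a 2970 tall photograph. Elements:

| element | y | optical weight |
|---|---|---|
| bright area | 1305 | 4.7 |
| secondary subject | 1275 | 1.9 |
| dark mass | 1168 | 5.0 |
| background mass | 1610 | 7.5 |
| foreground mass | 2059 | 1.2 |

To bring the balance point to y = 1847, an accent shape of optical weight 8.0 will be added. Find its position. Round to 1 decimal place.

New total weight: (4.7 + 1.9 + 5.0 + 7.5 + 1.2) + 8.0 = 28.3.
y: target moment 28.3×1847 = 52270.1; current 4.7·1305 + 1.9·1275 + 5.0·1168 + 7.5·1610 + 1.2·2059 = 28941.8; the accent shape supplies 23328.3, so y = 23328.3/8.0 ≈ 2916.04.

y ≈ 2916.0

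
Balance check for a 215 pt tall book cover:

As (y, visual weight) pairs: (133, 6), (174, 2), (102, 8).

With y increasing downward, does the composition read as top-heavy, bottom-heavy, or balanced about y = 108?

bottom-heavy

Σw = 6 + 2 + 8 = 16.
y-moment: 6·133 + 2·174 + 8·102 = 1962; centroid 1962/16 ≈ 122.62.
Since 122.6 is below (larger y than) 108, the composition reads bottom-heavy.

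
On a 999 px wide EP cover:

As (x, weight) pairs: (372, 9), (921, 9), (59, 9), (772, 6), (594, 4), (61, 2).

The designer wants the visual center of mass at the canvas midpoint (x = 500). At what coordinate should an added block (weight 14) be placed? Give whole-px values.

After adding the added block, total weight = 9 + 9 + 9 + 6 + 4 + 2 + 14 = 53.
x: target moment 53×500 = 26500; current 9·372 + 9·921 + 9·59 + 6·772 + 4·594 + 2·61 = 19298; the added block supplies 7202, so x = 7202/14 ≈ 514.43.

x ≈ 514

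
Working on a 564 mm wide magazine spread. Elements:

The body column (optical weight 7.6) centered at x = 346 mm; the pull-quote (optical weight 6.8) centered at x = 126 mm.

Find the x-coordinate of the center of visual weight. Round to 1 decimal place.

Total weight = 7.6 + 6.8 = 14.4.
x-moment: 7.6·346 + 6.8·126 = 3486.4; centroid 3486.4/14.4 ≈ 242.11.

x ≈ 242.1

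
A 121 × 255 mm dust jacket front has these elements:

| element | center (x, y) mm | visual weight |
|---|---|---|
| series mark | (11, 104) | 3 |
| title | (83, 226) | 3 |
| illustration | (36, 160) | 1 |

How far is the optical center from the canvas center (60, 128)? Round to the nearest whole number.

Total weight = 3 + 3 + 1 = 7.
x: (3·11 + 3·83 + 1·36) / 7 = 318 / 7 ≈ 45.43
y: (3·104 + 3·226 + 1·160) / 7 = 1150 / 7 ≈ 164.29
Relative to (60, 128): Δ = (-14.57, 36.29); |Δ| = √(-14.57² + 36.29²) ≈ 39.10.

≈ 39 mm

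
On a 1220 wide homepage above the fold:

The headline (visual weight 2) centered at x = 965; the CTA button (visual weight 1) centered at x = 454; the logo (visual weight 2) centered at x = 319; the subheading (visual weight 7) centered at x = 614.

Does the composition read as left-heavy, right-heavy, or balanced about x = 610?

Σw = 2 + 1 + 2 + 7 = 12.
Σw·x = 2·965 + 1·454 + 2·319 + 7·614 = 7320, so x̄ = 7320/12 ≈ 610.00.
The centroid 610.00 matches the midline at 610, so the layout is balanced.

balanced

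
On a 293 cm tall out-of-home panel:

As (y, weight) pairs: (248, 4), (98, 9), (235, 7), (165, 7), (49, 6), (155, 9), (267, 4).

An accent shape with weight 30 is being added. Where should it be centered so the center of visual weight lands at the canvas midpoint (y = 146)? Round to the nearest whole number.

After adding the accent shape, total weight = 4 + 9 + 7 + 7 + 6 + 9 + 4 + 30 = 76.
Along y: (7431 + 30·y) / 76 = 146 (existing moment 4·248 + 9·98 + 7·235 + 7·165 + 6·49 + 9·155 + 4·267 = 7431) ⇒ y = (11096 − 7431) / 30 ≈ 122.17.

y ≈ 122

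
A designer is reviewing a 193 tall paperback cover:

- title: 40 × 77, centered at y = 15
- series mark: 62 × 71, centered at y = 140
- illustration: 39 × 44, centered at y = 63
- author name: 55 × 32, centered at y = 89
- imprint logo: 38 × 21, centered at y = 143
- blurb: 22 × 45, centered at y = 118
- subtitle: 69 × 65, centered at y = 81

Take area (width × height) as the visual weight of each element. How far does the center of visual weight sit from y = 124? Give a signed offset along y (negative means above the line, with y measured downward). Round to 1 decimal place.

Taking area as weight: title 40·77 = 3080, series mark 62·71 = 4402, illustration 39·44 = 1716, author name 55·32 = 1760, imprint logo 38·21 = 798, blurb 22·45 = 990, subtitle 69·65 = 4485. Sum 17231.
y: moment 1521447 / weight 17231 ≈ 88.30
Difference: 88.30 − 124 ≈ -35.70.

≈ -35.7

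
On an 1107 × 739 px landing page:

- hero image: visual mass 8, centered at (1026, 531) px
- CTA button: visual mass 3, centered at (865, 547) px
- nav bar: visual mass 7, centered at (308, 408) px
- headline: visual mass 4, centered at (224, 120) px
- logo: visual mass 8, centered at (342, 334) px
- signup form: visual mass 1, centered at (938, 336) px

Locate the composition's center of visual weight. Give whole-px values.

(565, 395)

Σw = 8 + 3 + 7 + 4 + 8 + 1 = 31.
x: (8·1026 + 3·865 + 7·308 + 4·224 + 8·342 + 1·938) / 31 = 17529 / 31 ≈ 565.45
y: (8·531 + 3·547 + 7·408 + 4·120 + 8·334 + 1·336) / 31 = 12233 / 31 ≈ 394.61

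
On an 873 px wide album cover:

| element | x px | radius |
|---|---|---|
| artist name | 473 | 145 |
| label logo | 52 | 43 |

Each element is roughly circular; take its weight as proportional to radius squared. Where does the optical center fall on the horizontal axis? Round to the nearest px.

x ≈ 439

r² weights: artist name 145² = 21025, label logo 43² = 1849. Total = 22874.
Σw·x = 21025·473 + 1849·52 = 10040973, so x̄ = 10040973/22874 ≈ 438.97.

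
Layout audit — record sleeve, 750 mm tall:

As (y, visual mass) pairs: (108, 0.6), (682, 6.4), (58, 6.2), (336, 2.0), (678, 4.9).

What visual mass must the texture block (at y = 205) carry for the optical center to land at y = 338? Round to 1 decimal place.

Existing Σw = 20.1 (0.6 + 6.4 + 6.2 + 2.0 + 4.9); existing moment 0.6·108 + 6.4·682 + 6.2·58 + 2.0·336 + 4.9·678 = 8783.4.
Set Σw·y/Σw = 338: (8783.4 + 205w) = 338·(20.1 + w).
Solving: w = (338·20.1 − 8783.4) / (205 − 338) = -1989.6 / -133 ≈ 14.96.

w ≈ 15.0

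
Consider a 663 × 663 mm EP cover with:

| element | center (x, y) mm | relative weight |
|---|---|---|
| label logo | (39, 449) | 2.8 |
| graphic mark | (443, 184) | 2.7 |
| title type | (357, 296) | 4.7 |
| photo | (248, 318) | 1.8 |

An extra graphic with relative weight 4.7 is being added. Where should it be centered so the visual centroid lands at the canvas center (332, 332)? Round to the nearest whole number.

(450, 389)

New total weight: (2.8 + 2.7 + 4.7 + 1.8) + 4.7 = 16.7.
Along x: (3429.6 + 4.7·x) / 16.7 = 332 (existing moment 2.8·39 + 2.7·443 + 4.7·357 + 1.8·248 = 3429.6) ⇒ x = (5544.4 − 3429.6) / 4.7 ≈ 449.96.
Along y: (3717.6 + 4.7·y) / 16.7 = 332 (existing moment 2.8·449 + 2.7·184 + 4.7·296 + 1.8·318 = 3717.6) ⇒ y = (5544.4 − 3717.6) / 4.7 ≈ 388.68.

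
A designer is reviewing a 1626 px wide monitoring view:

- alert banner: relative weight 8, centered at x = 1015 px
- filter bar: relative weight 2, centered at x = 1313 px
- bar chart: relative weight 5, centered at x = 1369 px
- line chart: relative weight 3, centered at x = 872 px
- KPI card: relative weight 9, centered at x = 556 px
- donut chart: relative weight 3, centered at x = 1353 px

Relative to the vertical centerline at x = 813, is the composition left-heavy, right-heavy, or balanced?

right-heavy

Total weight = 8 + 2 + 5 + 3 + 9 + 3 = 30.
x: moment 29270 / weight 30 ≈ 975.67
975.7 vs midline 813 → right-heavy.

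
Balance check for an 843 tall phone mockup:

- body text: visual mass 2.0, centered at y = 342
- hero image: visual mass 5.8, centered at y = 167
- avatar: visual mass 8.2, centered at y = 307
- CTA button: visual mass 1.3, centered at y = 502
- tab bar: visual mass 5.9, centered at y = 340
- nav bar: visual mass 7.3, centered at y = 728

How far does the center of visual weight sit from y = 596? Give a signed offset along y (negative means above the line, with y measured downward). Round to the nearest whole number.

≈ -198

Weights sum to 2.0 + 5.8 + 8.2 + 1.3 + 5.9 + 7.3 = 30.5.
Σw·y = 12143.0; ȳ = 12143.0/30.5 ≈ 398.13.
Difference: 398.13 − 596 ≈ -197.87.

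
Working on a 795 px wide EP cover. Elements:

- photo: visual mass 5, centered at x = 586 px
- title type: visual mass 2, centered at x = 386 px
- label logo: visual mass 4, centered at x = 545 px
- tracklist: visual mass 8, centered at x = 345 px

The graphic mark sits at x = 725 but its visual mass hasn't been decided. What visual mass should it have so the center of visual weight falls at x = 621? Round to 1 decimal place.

Fixed elements: Σw = 5 + 2 + 4 + 8 = 19, Σw·x = 5·586 + 2·386 + 4·545 + 8·345 = 8642.
Balance at x = 621 requires (8642 + w·725) / (19 + w) = 621.
So w = (621·19 − 8642)/(725 − 621) = 3157/104 ≈ 30.36.

w ≈ 30.4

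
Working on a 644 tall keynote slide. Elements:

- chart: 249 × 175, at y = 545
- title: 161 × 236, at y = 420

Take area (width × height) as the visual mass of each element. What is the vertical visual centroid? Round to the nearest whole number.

Areas: chart 249·175 = 43575, title 161·236 = 37996. Total weight = 81571.
y: (43575·545 + 37996·420) / 81571 = 39706695 / 81571 ≈ 486.77

y ≈ 487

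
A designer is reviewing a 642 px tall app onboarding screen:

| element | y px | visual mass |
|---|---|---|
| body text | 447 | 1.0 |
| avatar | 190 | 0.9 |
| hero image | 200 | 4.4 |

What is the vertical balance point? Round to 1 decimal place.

Σw = 1.0 + 0.9 + 4.4 = 6.3.
Σw·y = 1.0·447 + 0.9·190 + 4.4·200 = 1498.0, so ȳ = 1498.0/6.3 ≈ 237.78.

y ≈ 237.8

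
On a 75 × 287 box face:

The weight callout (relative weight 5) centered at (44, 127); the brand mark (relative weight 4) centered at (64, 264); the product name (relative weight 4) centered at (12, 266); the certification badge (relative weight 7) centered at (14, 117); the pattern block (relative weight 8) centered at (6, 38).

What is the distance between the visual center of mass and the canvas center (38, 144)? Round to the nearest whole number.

≈ 15

Σw = 5 + 4 + 4 + 7 + 8 = 28.
x: (5·44 + 4·64 + 4·12 + 7·14 + 8·6) / 28 = 670 / 28 ≈ 23.93
y: (5·127 + 4·264 + 4·266 + 7·117 + 8·38) / 28 = 3878 / 28 ≈ 138.50
Offset from (38, 144): Δx ≈ -14.07, Δy ≈ -5.50; distance = √(Δx² + Δy²) ≈ 15.11.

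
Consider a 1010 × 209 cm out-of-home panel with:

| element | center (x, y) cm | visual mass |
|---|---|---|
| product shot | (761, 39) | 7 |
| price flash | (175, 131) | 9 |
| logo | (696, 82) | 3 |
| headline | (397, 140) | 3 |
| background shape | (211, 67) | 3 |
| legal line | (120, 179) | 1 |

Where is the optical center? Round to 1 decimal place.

(420.5, 96.1)

Total weight = 7 + 9 + 3 + 3 + 3 + 1 = 26.
Σw·x = 10934; x̄ = 10934/26 ≈ 420.54.
y: moment 2498 / weight 26 ≈ 96.08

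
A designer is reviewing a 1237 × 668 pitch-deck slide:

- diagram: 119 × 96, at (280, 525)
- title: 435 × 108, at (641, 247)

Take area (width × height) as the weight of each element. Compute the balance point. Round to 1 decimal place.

Areas → weights: diagram 119·96 = 11424, title 435·108 = 46980; Σw = 58404.
Σw·x = 11424·280 + 46980·641 = 33312900, so x̄ = 33312900/58404 ≈ 570.39.
Σw·y = 11424·525 + 46980·247 = 17601660, so ȳ = 17601660/58404 ≈ 301.38.

(570.4, 301.4)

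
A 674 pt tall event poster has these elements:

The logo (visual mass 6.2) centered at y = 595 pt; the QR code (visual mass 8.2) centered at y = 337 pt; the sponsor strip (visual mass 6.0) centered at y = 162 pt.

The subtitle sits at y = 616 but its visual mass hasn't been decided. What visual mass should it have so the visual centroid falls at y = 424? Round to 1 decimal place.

Known weights sum to 6.2 + 8.2 + 6.0 = 20.4; their moment is 6.2·595 + 8.2·337 + 6.0·162 = 7424.4.
Set Σw·y/Σw = 424: (7424.4 + 616w) = 424·(20.4 + w).
Solving: w = (424·20.4 − 7424.4) / (616 − 424) = 1225.2 / 192 ≈ 6.38.

w ≈ 6.4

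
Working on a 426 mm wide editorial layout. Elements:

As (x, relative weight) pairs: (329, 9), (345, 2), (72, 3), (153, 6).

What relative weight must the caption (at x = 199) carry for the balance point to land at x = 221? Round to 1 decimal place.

w ≈ 16.6

Fixed elements: Σw = 9 + 2 + 3 + 6 = 20, Σw·x = 9·329 + 2·345 + 3·72 + 6·153 = 4785.
For the centroid to hit 221: (4785 + w·199) / (20 + w) = 221.
Solving: w = (221·20 − 4785) / (199 − 221) = -365 / -22 ≈ 16.59.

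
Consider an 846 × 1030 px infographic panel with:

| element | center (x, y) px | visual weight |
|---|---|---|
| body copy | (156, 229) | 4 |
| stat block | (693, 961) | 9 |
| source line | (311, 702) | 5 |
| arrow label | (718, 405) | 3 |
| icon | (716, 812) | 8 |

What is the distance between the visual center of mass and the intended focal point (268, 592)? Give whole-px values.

≈ 319 px

Total weight = 4 + 9 + 5 + 3 + 8 = 29.
x-moment: 4·156 + 9·693 + 5·311 + 3·718 + 8·716 = 16298; centroid 16298/29 ≈ 562.00.
y-moment: 4·229 + 9·961 + 5·702 + 3·405 + 8·812 = 20786; centroid 20786/29 ≈ 716.76.
From (268, 592): dx = 294.00, dy = 124.76, so the distance is √(dx²+dy²) ≈ 319.38.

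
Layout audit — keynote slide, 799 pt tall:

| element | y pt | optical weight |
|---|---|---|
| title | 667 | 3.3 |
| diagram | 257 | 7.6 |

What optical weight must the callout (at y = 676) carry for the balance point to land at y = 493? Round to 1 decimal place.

w ≈ 6.7

Existing Σw = 10.9 (3.3 + 7.6); existing moment 3.3·667 + 7.6·257 = 4154.3.
For the centroid to hit 493: (4154.3 + w·676) / (10.9 + w) = 493.
Solving: w = (493·10.9 − 4154.3) / (676 − 493) = 1219.4 / 183 ≈ 6.66.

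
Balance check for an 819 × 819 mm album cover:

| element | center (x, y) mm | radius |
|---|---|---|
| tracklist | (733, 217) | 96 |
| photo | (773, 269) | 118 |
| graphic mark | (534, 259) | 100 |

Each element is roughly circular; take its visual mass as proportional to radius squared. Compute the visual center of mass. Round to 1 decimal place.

r² weights: tracklist 96² = 9216, photo 118² = 13924, graphic mark 100² = 10000. Total = 33140.
x: (9216·733 + 13924·773 + 10000·534) / 33140 = 22858580 / 33140 ≈ 689.76
y: (9216·217 + 13924·269 + 10000·259) / 33140 = 8335428 / 33140 ≈ 251.52

(689.8, 251.5)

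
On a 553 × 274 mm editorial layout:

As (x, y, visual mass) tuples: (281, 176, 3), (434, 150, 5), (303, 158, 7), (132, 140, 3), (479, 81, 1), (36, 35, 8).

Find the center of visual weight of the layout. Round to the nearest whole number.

(233, 117)

Σw = 3 + 5 + 7 + 3 + 1 + 8 = 27.
x-moment: 3·281 + 5·434 + 7·303 + 3·132 + 1·479 + 8·36 = 6297; centroid 6297/27 ≈ 233.22.
y-moment: 3·176 + 5·150 + 7·158 + 3·140 + 1·81 + 8·35 = 3165; centroid 3165/27 ≈ 117.22.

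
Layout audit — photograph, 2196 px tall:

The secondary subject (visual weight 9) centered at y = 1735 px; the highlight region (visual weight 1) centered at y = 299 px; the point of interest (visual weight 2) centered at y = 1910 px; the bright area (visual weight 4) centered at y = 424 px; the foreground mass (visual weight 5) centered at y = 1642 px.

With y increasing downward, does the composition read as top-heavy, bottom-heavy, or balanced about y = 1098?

bottom-heavy

Total weight = 9 + 1 + 2 + 4 + 5 = 21.
y: (9·1735 + 1·299 + 2·1910 + 4·424 + 5·1642) / 21 = 29640 / 21 ≈ 1411.43
Since 1411.4 is below (larger y than) 1098, the composition reads bottom-heavy.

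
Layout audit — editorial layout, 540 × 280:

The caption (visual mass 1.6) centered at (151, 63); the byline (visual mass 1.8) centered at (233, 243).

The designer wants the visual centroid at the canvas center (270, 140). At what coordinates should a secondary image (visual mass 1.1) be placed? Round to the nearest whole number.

(504, 83)

With the secondary image, Σw becomes 1.6 + 1.8 + 1.1 = 4.5.
x: need Σw·x = 4.5·270 = 1215.0. Existing = 1.6·151 + 1.8·233 = 661.0. Remainder 554.0 / 1.1 ≈ 503.64.
y: need Σw·y = 4.5·140 = 630.0. Existing = 1.6·63 + 1.8·243 = 538.2. Remainder 91.8 / 1.1 ≈ 83.45.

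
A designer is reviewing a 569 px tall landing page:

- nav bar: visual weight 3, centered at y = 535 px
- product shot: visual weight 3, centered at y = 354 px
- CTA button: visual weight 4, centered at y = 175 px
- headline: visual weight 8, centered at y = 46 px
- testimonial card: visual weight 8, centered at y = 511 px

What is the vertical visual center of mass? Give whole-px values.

Σw = 3 + 3 + 4 + 8 + 8 = 26.
y: (3·535 + 3·354 + 4·175 + 8·46 + 8·511) / 26 = 7823 / 26 ≈ 300.88

y ≈ 301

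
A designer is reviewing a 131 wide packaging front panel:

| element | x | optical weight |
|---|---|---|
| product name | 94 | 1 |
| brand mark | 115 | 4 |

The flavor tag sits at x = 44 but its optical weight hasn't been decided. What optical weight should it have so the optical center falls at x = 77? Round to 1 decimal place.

Known weights sum to 1 + 4 = 5; their moment is 1·94 + 4·115 = 554.
For the centroid to hit 77: (554 + w·44) / (5 + w) = 77.
Rearranging, w·(44 − 77) = 77·5 − 554 = -169, so w ≈ -169/-33 = 5.12.

w ≈ 5.1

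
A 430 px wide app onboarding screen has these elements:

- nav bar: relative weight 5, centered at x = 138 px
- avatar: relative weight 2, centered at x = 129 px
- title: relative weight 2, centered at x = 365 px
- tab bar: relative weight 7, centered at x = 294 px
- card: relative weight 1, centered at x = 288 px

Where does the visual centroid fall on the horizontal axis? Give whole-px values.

x ≈ 237

Weights sum to 5 + 2 + 2 + 7 + 1 = 17.
x: (5·138 + 2·129 + 2·365 + 7·294 + 1·288) / 17 = 4024 / 17 ≈ 236.71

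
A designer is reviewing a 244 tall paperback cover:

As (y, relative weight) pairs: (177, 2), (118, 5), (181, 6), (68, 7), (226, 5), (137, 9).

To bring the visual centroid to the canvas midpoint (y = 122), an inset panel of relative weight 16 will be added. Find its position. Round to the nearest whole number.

y ≈ 77

After adding the inset panel, total weight = 2 + 5 + 6 + 7 + 5 + 9 + 16 = 50.
y: need Σw·y = 50·122 = 6100. Existing = 2·177 + 5·118 + 6·181 + 7·68 + 5·226 + 9·137 = 4869. Remainder 1231 / 16 ≈ 76.94.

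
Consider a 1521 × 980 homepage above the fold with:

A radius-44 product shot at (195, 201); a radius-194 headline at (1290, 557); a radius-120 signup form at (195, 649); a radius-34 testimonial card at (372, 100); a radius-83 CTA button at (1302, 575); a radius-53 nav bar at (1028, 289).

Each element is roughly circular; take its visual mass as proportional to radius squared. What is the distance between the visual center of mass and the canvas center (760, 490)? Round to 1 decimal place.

≈ 235.1

Weights ∝ r²: product shot 44² = 1936, headline 194² = 37636, signup form 120² = 14400, testimonial card 34² = 1156, CTA button 83² = 6889, nav bar 53² = 2809; Σw = 64826.
Σw·x = 1936·195 + 37636·1290 + 14400·195 + 1156·372 + 6889·1302 + 2809·1028 = 64023122, so x̄ = 64023122/64826 ≈ 987.61.
Σw·y = 1936·201 + 37636·557 + 14400·649 + 1156·100 + 6889·575 + 2809·289 = 35586564, so ȳ = 35586564/64826 ≈ 548.96.
Offset from (760, 490): Δx ≈ 227.61, Δy ≈ 58.96; distance = √(Δx² + Δy²) ≈ 235.13.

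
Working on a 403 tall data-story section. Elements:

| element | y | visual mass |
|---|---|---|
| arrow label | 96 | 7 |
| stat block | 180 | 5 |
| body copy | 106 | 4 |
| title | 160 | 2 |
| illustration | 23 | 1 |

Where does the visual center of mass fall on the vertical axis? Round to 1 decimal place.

Σw = 7 + 5 + 4 + 2 + 1 = 19.
y: (7·96 + 5·180 + 4·106 + 2·160 + 1·23) / 19 = 2339 / 19 ≈ 123.11

y ≈ 123.1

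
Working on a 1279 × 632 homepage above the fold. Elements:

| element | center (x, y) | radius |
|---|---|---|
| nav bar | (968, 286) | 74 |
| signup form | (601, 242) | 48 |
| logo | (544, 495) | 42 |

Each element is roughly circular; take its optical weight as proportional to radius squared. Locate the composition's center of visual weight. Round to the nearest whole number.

r² weights: nav bar 74² = 5476, signup form 48² = 2304, logo 42² = 1764. Total = 9544.
x: (5476·968 + 2304·601 + 1764·544) / 9544 = 7645088 / 9544 ≈ 801.04
y: (5476·286 + 2304·242 + 1764·495) / 9544 = 2996884 / 9544 ≈ 314.01

(801, 314)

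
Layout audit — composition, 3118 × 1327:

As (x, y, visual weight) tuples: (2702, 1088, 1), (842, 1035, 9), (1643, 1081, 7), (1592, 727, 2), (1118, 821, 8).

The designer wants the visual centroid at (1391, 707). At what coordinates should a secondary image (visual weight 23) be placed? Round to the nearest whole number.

New total weight: (1 + 9 + 7 + 2 + 8) + 23 = 50.
x: target moment 50×1391 = 69550; current 1·2702 + 9·842 + 7·1643 + 2·1592 + 8·1118 = 33909; the secondary image supplies 35641, so x = 35641/23 ≈ 1549.61.
y: target moment 50×707 = 35350; current 1·1088 + 9·1035 + 7·1081 + 2·727 + 8·821 = 25992; the secondary image supplies 9358, so y = 9358/23 ≈ 406.87.

(1550, 407)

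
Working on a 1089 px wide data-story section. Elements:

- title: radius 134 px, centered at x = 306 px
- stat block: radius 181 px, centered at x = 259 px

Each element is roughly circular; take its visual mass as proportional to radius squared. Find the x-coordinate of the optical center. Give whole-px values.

Weights ∝ r²: title 134² = 17956, stat block 181² = 32761; Σw = 50717.
x-moment: 17956·306 + 32761·259 = 13979635; centroid 13979635/50717 ≈ 275.64.

x ≈ 276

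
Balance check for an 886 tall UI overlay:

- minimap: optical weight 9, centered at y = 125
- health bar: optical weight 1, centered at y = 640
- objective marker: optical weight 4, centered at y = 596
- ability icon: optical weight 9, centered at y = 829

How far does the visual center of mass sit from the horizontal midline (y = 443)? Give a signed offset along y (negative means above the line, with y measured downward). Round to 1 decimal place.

≈ 61.8

Weights sum to 9 + 1 + 4 + 9 = 23.
y: (9·125 + 1·640 + 4·596 + 9·829) / 23 = 11610 / 23 ≈ 504.78
Offset from y = 443: 504.78 − 443 ≈ 61.78.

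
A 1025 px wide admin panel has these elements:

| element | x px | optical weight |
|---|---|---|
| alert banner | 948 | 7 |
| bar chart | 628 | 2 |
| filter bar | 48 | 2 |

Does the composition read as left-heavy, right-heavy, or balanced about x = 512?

Weights sum to 7 + 2 + 2 = 11.
x: (7·948 + 2·628 + 2·48) / 11 = 7988 / 11 ≈ 726.18
726.2 lies right of the midline 512, so the layout is right-heavy.

right-heavy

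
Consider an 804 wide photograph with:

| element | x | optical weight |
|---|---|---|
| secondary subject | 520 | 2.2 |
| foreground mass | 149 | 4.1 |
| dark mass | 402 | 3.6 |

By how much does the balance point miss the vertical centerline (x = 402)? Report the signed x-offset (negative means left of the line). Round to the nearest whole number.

≈ -79

Total weight = 2.2 + 4.1 + 3.6 = 9.9.
x: (2.2·520 + 4.1·149 + 3.6·402) / 9.9 = 3202.1 / 9.9 ≈ 323.44
Difference: 323.44 − 402 ≈ -78.56.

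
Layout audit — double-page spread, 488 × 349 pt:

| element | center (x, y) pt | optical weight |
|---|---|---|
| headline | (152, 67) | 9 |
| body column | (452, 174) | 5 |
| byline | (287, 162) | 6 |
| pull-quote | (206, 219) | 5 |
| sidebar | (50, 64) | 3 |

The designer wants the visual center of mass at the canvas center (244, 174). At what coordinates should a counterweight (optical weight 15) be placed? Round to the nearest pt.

(264, 250)

With the counterweight, Σw becomes 9 + 5 + 6 + 5 + 3 + 15 = 43.
x: need Σw·x = 43·244 = 10492. Existing = 9·152 + 5·452 + 6·287 + 5·206 + 3·50 = 6530. Remainder 3962 / 15 ≈ 264.13.
y: need Σw·y = 43·174 = 7482. Existing = 9·67 + 5·174 + 6·162 + 5·219 + 3·64 = 3732. Remainder 3750 / 15 ≈ 250.00.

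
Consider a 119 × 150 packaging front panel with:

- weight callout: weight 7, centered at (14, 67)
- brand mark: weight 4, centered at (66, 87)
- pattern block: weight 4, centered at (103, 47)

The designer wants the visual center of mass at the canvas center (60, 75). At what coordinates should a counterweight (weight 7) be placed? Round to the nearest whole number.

With the counterweight, Σw becomes 7 + 4 + 4 + 7 = 22.
x: need Σw·x = 22·60 = 1320. Existing = 7·14 + 4·66 + 4·103 = 774. Remainder 546 / 7 ≈ 78.00.
y: need Σw·y = 22·75 = 1650. Existing = 7·67 + 4·87 + 4·47 = 1005. Remainder 645 / 7 ≈ 92.14.

(78, 92)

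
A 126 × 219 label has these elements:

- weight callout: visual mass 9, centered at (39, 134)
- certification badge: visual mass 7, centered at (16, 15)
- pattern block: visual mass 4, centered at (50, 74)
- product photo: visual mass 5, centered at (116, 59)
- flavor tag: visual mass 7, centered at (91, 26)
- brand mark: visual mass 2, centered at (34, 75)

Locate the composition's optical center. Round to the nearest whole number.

(57, 66)

Weights sum to 9 + 7 + 4 + 5 + 7 + 2 = 34.
Σw·x = 1948; x̄ = 1948/34 ≈ 57.29.
Σw·y = 2234; ȳ = 2234/34 ≈ 65.71.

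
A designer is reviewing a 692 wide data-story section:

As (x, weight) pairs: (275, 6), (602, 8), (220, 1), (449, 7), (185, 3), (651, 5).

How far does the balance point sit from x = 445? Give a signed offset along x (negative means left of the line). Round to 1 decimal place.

≈ 9.6

Σw = 6 + 8 + 1 + 7 + 3 + 5 = 30.
Σw·x = 13639; x̄ = 13639/30 ≈ 454.63.
Offset from x = 445: 454.63 − 445 ≈ 9.63.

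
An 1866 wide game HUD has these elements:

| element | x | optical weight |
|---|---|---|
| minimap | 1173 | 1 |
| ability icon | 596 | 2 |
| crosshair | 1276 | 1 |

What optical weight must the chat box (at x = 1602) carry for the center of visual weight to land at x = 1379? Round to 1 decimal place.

Existing Σw = 4 (1 + 2 + 1); existing moment 1·1173 + 2·596 + 1·1276 = 3641.
Balance at x = 1379 requires (3641 + w·1602) / (4 + w) = 1379.
So w = (1379·4 − 3641)/(1602 − 1379) = 1875/223 ≈ 8.41.

w ≈ 8.4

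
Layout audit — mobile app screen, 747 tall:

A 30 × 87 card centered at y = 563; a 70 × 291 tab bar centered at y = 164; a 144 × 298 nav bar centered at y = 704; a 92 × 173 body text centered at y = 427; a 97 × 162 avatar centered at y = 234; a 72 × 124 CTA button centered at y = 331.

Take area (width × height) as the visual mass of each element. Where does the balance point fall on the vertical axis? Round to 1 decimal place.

y ≈ 455.1

Areas → weights: card 30·87 = 2610, tab bar 70·291 = 20370, nav bar 144·298 = 42912, body text 92·173 = 15916, avatar 97·162 = 15714, CTA button 72·124 = 8928; Σw = 106450.
y: moment 48448534 / weight 106450 ≈ 455.13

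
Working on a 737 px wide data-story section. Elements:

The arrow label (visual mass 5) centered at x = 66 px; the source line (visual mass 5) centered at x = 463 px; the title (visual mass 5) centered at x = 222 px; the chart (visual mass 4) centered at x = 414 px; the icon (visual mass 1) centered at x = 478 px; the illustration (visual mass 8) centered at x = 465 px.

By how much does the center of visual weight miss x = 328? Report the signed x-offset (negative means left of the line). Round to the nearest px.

≈ 15 px

Total weight = 5 + 5 + 5 + 4 + 1 + 8 = 28.
x: moment 9609 / weight 28 ≈ 343.18
Difference: 343.18 − 328 ≈ 15.18.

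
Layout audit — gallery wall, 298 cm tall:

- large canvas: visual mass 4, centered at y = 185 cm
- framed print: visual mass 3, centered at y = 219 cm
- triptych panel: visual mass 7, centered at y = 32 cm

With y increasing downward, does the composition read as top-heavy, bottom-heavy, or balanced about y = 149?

top-heavy

Weights sum to 4 + 3 + 7 = 14.
y-moment: 4·185 + 3·219 + 7·32 = 1621; centroid 1621/14 ≈ 115.79.
Since 115.8 is above (smaller y than) 149, the composition reads top-heavy.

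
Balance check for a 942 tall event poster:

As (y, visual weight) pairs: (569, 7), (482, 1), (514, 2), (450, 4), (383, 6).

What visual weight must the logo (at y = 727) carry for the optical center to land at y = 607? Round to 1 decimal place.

w ≈ 21.2

Fixed elements: Σw = 7 + 1 + 2 + 4 + 6 = 20, Σw·y = 7·569 + 1·482 + 2·514 + 4·450 + 6·383 = 9591.
Balance at y = 607 requires (9591 + w·727) / (20 + w) = 607.
So w = (607·20 − 9591)/(727 − 607) = 2549/120 ≈ 21.24.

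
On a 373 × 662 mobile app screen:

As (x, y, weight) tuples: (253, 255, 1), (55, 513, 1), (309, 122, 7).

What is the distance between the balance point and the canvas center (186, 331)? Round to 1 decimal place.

≈ 174.9

Weights sum to 1 + 1 + 7 = 9.
Σw·x = 1·253 + 1·55 + 7·309 = 2471, so x̄ = 2471/9 ≈ 274.56.
Σw·y = 1·255 + 1·513 + 7·122 = 1622, so ȳ = 1622/9 ≈ 180.22.
Offset from (186, 331): Δx ≈ 88.56, Δy ≈ -150.78; distance = √(Δx² + Δy²) ≈ 174.86.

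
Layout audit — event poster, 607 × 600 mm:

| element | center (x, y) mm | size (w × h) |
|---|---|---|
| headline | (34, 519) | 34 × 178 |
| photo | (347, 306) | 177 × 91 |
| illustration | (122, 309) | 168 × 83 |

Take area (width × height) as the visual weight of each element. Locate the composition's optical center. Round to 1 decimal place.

(207.6, 342.9)

Areas → weights: headline 34·178 = 6052, photo 177·91 = 16107, illustration 168·83 = 13944; Σw = 36103.
x: (6052·34 + 16107·347 + 13944·122) / 36103 = 7496065 / 36103 ≈ 207.63
y: (6052·519 + 16107·306 + 13944·309) / 36103 = 12378426 / 36103 ≈ 342.86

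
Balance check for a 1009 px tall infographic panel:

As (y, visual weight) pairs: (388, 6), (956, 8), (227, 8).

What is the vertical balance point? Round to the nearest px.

Σw = 6 + 8 + 8 = 22.
y-moment: 6·388 + 8·956 + 8·227 = 11792; centroid 11792/22 ≈ 536.00.

y ≈ 536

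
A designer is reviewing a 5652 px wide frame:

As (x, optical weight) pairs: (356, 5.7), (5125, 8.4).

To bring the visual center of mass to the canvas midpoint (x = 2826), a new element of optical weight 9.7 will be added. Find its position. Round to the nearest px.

With the new element, Σw becomes 5.7 + 8.4 + 9.7 = 23.8.
Along x: (45079.2 + 9.7·x) / 23.8 = 2826 (existing moment 5.7·356 + 8.4·5125 = 45079.2) ⇒ x = (67258.8 − 45079.2) / 9.7 ≈ 2286.56.

x ≈ 2287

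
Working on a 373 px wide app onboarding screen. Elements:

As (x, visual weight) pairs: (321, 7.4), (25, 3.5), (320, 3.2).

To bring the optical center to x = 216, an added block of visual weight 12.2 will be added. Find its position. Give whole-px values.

New total weight: (7.4 + 3.5 + 3.2) + 12.2 = 26.3.
x: need Σw·x = 26.3·216 = 5680.8. Existing = 7.4·321 + 3.5·25 + 3.2·320 = 3486.9. Remainder 2193.9 / 12.2 ≈ 179.83.

x ≈ 180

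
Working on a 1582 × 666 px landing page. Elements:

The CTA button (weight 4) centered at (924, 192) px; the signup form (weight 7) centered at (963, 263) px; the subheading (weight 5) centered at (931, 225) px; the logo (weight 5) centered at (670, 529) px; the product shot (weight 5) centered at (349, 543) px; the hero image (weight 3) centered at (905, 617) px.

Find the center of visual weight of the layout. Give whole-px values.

Σw = 4 + 7 + 5 + 5 + 5 + 3 = 29.
Σw·x = 4·924 + 7·963 + 5·931 + 5·670 + 5·349 + 3·905 = 22902, so x̄ = 22902/29 ≈ 789.72.
Σw·y = 4·192 + 7·263 + 5·225 + 5·529 + 5·543 + 3·617 = 10945, so ȳ = 10945/29 ≈ 377.41.

(790, 377)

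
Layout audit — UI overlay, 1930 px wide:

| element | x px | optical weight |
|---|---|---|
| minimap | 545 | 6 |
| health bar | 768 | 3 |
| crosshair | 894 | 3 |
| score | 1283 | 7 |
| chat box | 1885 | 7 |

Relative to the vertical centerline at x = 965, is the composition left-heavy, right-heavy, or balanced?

Total weight = 6 + 3 + 3 + 7 + 7 = 26.
x-moment: 6·545 + 3·768 + 3·894 + 7·1283 + 7·1885 = 30432; centroid 30432/26 ≈ 1170.46.
1170.5 lies right of the midline 965, so the layout is right-heavy.

right-heavy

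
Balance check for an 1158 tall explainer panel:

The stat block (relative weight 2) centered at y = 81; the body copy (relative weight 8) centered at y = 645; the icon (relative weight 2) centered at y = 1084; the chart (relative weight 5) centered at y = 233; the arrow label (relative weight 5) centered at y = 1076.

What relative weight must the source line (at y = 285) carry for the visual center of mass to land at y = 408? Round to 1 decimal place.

Known weights sum to 2 + 8 + 2 + 5 + 5 = 22; their moment is 2·81 + 8·645 + 2·1084 + 5·233 + 5·1076 = 14035.
Set Σw·y/Σw = 408: (14035 + 285w) = 408·(22 + w).
Rearranging, w·(285 − 408) = 408·22 − 14035 = -5059, so w ≈ -5059/-123 = 41.13.

w ≈ 41.1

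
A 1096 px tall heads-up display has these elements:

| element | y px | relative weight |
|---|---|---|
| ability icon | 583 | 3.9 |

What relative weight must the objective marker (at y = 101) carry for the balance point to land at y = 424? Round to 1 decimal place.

Known: weight 3.9 with moment 3.9·583 = 2273.7.
Balance at y = 424 requires (2273.7 + w·101) / (3.9 + w) = 424.
Rearranging, w·(101 − 424) = 424·3.9 − 2273.7 = -620.1, so w ≈ -620.1/-323 = 1.92.

w ≈ 1.9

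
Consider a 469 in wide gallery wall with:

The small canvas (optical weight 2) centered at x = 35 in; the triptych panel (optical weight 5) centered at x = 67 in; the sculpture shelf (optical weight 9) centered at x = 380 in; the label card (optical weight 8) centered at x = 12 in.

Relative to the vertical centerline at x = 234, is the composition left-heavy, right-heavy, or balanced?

Total weight = 2 + 5 + 9 + 8 = 24.
x-moment: 2·35 + 5·67 + 9·380 + 8·12 = 3921; centroid 3921/24 ≈ 163.38.
163.4 lies left of the midline 234, so the layout is left-heavy.

left-heavy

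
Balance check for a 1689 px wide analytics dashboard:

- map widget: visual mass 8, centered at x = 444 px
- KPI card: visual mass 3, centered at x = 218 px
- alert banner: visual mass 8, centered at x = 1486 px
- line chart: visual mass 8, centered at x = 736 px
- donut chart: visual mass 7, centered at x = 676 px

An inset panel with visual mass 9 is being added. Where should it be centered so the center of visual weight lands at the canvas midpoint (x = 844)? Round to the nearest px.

x ≈ 1064

New total weight: (8 + 3 + 8 + 8 + 7) + 9 = 43.
x: need Σw·x = 43·844 = 36292. Existing = 8·444 + 3·218 + 8·1486 + 8·736 + 7·676 = 26714. Remainder 9578 / 9 ≈ 1064.22.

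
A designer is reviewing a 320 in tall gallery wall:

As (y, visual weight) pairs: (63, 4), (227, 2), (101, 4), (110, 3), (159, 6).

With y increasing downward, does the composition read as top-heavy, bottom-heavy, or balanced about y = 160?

Σw = 4 + 2 + 4 + 3 + 6 = 19.
y-moment: 4·63 + 2·227 + 4·101 + 3·110 + 6·159 = 2394; centroid 2394/19 ≈ 126.00.
Since 126.0 is above (smaller y than) 160, the composition reads top-heavy.

top-heavy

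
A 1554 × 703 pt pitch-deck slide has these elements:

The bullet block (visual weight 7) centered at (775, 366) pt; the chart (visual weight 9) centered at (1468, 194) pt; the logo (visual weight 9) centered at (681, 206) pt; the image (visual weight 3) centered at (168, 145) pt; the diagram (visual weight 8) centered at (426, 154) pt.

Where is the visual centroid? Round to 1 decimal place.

(796.6, 217.5)

Total weight = 7 + 9 + 9 + 3 + 8 = 36.
x-moment: 7·775 + 9·1468 + 9·681 + 3·168 + 8·426 = 28678; centroid 28678/36 ≈ 796.61.
y-moment: 7·366 + 9·194 + 9·206 + 3·145 + 8·154 = 7829; centroid 7829/36 ≈ 217.47.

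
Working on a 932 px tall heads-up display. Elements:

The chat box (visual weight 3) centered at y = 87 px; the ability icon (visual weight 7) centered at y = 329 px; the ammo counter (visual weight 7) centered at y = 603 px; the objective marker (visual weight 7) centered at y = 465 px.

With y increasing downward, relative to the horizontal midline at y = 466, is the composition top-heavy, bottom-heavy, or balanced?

top-heavy

Weights sum to 3 + 7 + 7 + 7 = 24.
Σw·y = 3·87 + 7·329 + 7·603 + 7·465 = 10040, so ȳ = 10040/24 ≈ 418.33.
418.3 vs midline 466 → top-heavy.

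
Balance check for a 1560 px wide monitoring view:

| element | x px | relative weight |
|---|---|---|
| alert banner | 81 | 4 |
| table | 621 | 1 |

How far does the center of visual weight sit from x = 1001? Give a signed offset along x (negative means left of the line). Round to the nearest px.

Σw = 4 + 1 = 5.
Σw·x = 4·81 + 1·621 = 945, so x̄ = 945/5 ≈ 189.00.
Offset from x = 1001: 189.00 − 1001 ≈ -812.00.

≈ -812 px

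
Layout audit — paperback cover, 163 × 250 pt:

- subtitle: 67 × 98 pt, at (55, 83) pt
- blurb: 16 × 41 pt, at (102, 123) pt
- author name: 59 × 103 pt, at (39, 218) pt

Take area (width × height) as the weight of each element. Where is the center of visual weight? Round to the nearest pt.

Areas → weights: subtitle 67·98 = 6566, blurb 16·41 = 656, author name 59·103 = 6077; Σw = 13299.
Σw·x = 6566·55 + 656·102 + 6077·39 = 665045, so x̄ = 665045/13299 ≈ 50.01.
Σw·y = 6566·83 + 656·123 + 6077·218 = 1950452, so ȳ = 1950452/13299 ≈ 146.66.

(50, 147)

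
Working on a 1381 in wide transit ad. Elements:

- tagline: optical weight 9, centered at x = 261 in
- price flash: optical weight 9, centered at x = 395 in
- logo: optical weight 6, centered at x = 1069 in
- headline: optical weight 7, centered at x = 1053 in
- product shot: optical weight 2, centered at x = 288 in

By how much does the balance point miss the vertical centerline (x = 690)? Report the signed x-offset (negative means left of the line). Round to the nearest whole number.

Σw = 9 + 9 + 6 + 7 + 2 = 33.
x-moment: 9·261 + 9·395 + 6·1069 + 7·1053 + 2·288 = 20265; centroid 20265/33 ≈ 614.09.
Offset from x = 690: 614.09 − 690 ≈ -75.91.

≈ -76 in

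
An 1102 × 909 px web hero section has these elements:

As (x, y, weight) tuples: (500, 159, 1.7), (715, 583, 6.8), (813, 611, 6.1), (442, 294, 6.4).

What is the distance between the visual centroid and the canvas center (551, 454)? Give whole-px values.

Weights sum to 1.7 + 6.8 + 6.1 + 6.4 = 21.0.
x-moment: 1.7·500 + 6.8·715 + 6.1·813 + 6.4·442 = 13500.1; centroid 13500.1/21.0 ≈ 642.86.
y-moment: 1.7·159 + 6.8·583 + 6.1·611 + 6.4·294 = 9843.4; centroid 9843.4/21.0 ≈ 468.73.
Relative to (551, 454): Δ = (91.86, 14.73); |Δ| = √(91.86² + 14.73²) ≈ 93.04.

≈ 93 px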